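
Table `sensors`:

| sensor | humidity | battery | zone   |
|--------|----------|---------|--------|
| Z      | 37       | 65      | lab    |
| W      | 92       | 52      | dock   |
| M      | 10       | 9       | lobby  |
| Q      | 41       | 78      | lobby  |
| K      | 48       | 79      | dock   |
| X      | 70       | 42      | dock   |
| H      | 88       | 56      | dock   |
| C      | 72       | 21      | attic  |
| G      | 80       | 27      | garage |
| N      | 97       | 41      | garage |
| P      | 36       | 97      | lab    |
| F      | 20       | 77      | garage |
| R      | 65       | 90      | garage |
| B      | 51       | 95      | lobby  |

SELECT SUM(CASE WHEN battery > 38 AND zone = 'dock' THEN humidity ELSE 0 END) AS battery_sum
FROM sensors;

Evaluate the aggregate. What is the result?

sensor=Z: ✗
sensor=W: ✓ → 92
sensor=M: ✗
sensor=Q: ✗
sensor=K: ✓ → 48
sensor=X: ✓ → 70
sensor=H: ✓ → 88
sensor=C: ✗
sensor=G: ✗
sensor=N: ✗
sensor=P: ✗
sensor=F: ✗
sensor=R: ✗
sensor=B: ✗
battery_sum = 92 + 48 + 70 + 88 = 298

298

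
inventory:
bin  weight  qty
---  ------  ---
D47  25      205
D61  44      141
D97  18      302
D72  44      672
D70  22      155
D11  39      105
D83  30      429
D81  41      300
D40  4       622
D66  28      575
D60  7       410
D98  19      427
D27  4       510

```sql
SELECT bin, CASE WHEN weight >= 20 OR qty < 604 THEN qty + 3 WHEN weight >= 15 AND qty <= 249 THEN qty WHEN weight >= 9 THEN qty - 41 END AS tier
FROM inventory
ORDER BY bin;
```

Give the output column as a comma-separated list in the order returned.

bin=D11: weight >= 20 OR qty < 604 → 108
bin=D27: weight >= 20 OR qty < 604 → 513
bin=D40: (no match → NULL) → NULL
bin=D47: weight >= 20 OR qty < 604 → 208
bin=D60: weight >= 20 OR qty < 604 → 413
bin=D61: weight >= 20 OR qty < 604 → 144
bin=D66: weight >= 20 OR qty < 604 → 578
bin=D70: weight >= 20 OR qty < 604 → 158
bin=D72: weight >= 20 OR qty < 604 → 675
bin=D81: weight >= 20 OR qty < 604 → 303
bin=D83: weight >= 20 OR qty < 604 → 432
bin=D97: weight >= 20 OR qty < 604 → 305
bin=D98: weight >= 20 OR qty < 604 → 430

108, 513, NULL, 208, 413, 144, 578, 158, 675, 303, 432, 305, 430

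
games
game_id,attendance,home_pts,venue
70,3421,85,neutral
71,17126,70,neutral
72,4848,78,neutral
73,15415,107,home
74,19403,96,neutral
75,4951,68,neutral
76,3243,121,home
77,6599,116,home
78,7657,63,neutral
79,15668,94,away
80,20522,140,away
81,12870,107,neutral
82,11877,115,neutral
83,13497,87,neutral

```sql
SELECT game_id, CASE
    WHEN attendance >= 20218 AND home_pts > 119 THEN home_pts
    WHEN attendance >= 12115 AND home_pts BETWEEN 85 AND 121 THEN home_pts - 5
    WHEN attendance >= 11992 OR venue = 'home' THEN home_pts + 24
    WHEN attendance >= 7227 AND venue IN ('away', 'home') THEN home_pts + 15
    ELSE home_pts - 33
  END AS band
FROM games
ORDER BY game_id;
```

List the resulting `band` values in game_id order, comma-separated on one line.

game_id=70: ELSE → 52
game_id=71: attendance >= 11992 OR venue = 'home' → 94
game_id=72: ELSE → 45
game_id=73: attendance >= 12115 AND home_pts BETWEEN 85 AND 121 → 102
game_id=74: attendance >= 12115 AND home_pts BETWEEN 85 AND 121 → 91
game_id=75: ELSE → 35
game_id=76: attendance >= 11992 OR venue = 'home' → 145
game_id=77: attendance >= 11992 OR venue = 'home' → 140
game_id=78: ELSE → 30
game_id=79: attendance >= 12115 AND home_pts BETWEEN 85 AND 121 → 89
game_id=80: attendance >= 20218 AND home_pts > 119 → 140
game_id=81: attendance >= 12115 AND home_pts BETWEEN 85 AND 121 → 102
game_id=82: ELSE → 82
game_id=83: attendance >= 12115 AND home_pts BETWEEN 85 AND 121 → 82

52, 94, 45, 102, 91, 35, 145, 140, 30, 89, 140, 102, 82, 82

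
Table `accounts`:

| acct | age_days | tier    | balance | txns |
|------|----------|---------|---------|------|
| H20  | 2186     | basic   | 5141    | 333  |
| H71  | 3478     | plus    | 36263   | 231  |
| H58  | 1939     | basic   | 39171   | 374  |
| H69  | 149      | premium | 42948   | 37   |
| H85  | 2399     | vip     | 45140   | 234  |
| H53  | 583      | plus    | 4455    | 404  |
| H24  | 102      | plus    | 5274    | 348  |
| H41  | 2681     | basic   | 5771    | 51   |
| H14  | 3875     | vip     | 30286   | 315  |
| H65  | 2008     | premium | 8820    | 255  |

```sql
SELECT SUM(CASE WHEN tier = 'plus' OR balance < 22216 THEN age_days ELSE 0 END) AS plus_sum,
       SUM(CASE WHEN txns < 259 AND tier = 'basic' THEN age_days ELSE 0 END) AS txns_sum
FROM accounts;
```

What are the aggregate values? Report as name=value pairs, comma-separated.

plus_sum=11038, txns_sum=2681

[plus_sum: tier = 'plus' OR balance < 22216]
acct=H20: ✓ → 2186
acct=H71: ✓ → 3478
acct=H58: ✗
acct=H69: ✗
acct=H85: ✗
acct=H53: ✓ → 583
acct=H24: ✓ → 102
acct=H41: ✓ → 2681
acct=H14: ✗
acct=H65: ✓ → 2008
plus_sum = 2186 + 3478 + 583 + 102 + 2681 + 2008 = 11038
—
[txns_sum: txns < 259 AND tier = 'basic']
acct=H20: ✗
acct=H71: ✗
acct=H58: ✗
acct=H69: ✗
acct=H85: ✗
acct=H53: ✗
acct=H24: ✗
acct=H41: ✓ → 2681
acct=H14: ✗
acct=H65: ✗
txns_sum = 2681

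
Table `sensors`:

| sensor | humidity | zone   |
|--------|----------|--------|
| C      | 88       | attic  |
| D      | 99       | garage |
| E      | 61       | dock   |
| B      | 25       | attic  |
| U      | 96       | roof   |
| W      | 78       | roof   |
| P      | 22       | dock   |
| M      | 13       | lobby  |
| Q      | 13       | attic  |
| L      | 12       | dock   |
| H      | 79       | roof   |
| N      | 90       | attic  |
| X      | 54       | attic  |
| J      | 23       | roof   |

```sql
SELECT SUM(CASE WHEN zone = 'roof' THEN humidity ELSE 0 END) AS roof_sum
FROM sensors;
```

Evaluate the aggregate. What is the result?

sensor=C: ✗
sensor=D: ✗
sensor=E: ✗
sensor=B: ✗
sensor=U: ✓ → 96
sensor=W: ✓ → 78
sensor=P: ✗
sensor=M: ✗
sensor=Q: ✗
sensor=L: ✗
sensor=H: ✓ → 79
sensor=N: ✗
sensor=X: ✗
sensor=J: ✓ → 23
roof_sum = 96 + 78 + 79 + 23 = 276

276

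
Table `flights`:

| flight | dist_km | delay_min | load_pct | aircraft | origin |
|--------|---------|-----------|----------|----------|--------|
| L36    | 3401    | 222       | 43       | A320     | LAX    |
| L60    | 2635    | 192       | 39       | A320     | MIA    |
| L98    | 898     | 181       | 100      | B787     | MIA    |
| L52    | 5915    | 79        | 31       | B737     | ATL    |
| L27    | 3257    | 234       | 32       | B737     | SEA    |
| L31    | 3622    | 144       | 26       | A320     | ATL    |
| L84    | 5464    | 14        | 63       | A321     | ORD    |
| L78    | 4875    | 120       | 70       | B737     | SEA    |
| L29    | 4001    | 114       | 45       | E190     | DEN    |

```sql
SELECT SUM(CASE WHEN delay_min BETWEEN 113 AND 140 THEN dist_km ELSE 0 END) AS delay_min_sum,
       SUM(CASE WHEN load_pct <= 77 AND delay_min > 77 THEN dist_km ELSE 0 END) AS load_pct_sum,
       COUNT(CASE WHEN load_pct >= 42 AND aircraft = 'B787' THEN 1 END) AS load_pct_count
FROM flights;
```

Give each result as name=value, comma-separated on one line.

[delay_min_sum: delay_min BETWEEN 113 AND 140]
flight=L36: ✗
flight=L60: ✗
flight=L98: ✗
flight=L52: ✗
flight=L27: ✗
flight=L31: ✗
flight=L84: ✗
flight=L78: ✓ → 4875
flight=L29: ✓ → 4001
delay_min_sum = 4875 + 4001 = 8876
—
[load_pct_sum: load_pct <= 77 AND delay_min > 77]
flight=L36: ✓ → 3401
flight=L60: ✓ → 2635
flight=L98: ✗
flight=L52: ✓ → 5915
flight=L27: ✓ → 3257
flight=L31: ✓ → 3622
flight=L84: ✗
flight=L78: ✓ → 4875
flight=L29: ✓ → 4001
load_pct_sum = 3401 + 2635 + 5915 + 3257 + 3622 + 4875 + 4001 = 27706
—
[load_pct_count: load_pct >= 42 AND aircraft = 'B787']
flight=L36: ✗
flight=L60: ✗
flight=L98: ✓ → 1
flight=L52: ✗
flight=L27: ✗
flight=L31: ✗
flight=L84: ✗
flight=L78: ✗
flight=L29: ✗
load_pct_count = COUNT(1) = 1

delay_min_sum=8876, load_pct_sum=27706, load_pct_count=1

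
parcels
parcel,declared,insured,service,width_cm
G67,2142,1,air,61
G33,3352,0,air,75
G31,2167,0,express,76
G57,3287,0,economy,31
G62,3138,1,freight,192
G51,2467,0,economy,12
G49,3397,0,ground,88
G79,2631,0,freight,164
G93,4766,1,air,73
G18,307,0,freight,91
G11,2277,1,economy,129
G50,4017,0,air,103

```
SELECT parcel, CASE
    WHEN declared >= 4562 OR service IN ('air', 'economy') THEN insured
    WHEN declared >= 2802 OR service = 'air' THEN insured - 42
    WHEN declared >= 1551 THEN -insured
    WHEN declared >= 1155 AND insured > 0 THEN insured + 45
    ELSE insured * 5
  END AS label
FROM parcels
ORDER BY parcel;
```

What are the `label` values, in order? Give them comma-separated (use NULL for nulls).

parcel=G11: declared >= 4562 OR service IN ('air', 'economy') → 1
parcel=G18: ELSE → 0
parcel=G31: declared >= 1551 → 0
parcel=G33: declared >= 4562 OR service IN ('air', 'economy') → 0
parcel=G49: declared >= 2802 OR service = 'air' → -42
parcel=G50: declared >= 4562 OR service IN ('air', 'economy') → 0
parcel=G51: declared >= 4562 OR service IN ('air', 'economy') → 0
parcel=G57: declared >= 4562 OR service IN ('air', 'economy') → 0
parcel=G62: declared >= 2802 OR service = 'air' → -41
parcel=G67: declared >= 4562 OR service IN ('air', 'economy') → 1
parcel=G79: declared >= 1551 → 0
parcel=G93: declared >= 4562 OR service IN ('air', 'economy') → 1

1, 0, 0, 0, -42, 0, 0, 0, -41, 1, 0, 1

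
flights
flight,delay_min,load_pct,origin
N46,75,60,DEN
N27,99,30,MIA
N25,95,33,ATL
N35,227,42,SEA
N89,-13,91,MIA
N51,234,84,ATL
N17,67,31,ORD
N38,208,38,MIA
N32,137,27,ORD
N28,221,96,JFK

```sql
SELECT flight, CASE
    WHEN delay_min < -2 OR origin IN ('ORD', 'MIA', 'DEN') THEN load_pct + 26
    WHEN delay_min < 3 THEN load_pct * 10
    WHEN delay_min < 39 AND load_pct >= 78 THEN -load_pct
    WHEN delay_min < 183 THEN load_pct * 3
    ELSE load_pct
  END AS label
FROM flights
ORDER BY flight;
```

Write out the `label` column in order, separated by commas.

57, 99, 56, 96, 53, 42, 64, 86, 84, 117

flight=N17: delay_min < -2 OR origin IN ('ORD', 'MIA', 'DEN') → 57
flight=N25: delay_min < 183 → 99
flight=N27: delay_min < -2 OR origin IN ('ORD', 'MIA', 'DEN') → 56
flight=N28: ELSE → 96
flight=N32: delay_min < -2 OR origin IN ('ORD', 'MIA', 'DEN') → 53
flight=N35: ELSE → 42
flight=N38: delay_min < -2 OR origin IN ('ORD', 'MIA', 'DEN') → 64
flight=N46: delay_min < -2 OR origin IN ('ORD', 'MIA', 'DEN') → 86
flight=N51: ELSE → 84
flight=N89: delay_min < -2 OR origin IN ('ORD', 'MIA', 'DEN') → 117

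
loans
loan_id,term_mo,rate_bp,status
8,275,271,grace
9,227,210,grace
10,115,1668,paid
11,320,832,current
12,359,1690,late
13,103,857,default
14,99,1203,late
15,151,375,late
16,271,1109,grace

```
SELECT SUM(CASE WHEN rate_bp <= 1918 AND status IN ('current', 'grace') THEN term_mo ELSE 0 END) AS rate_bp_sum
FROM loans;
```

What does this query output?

1093

loan_id=8: ✓ → 275
loan_id=9: ✓ → 227
loan_id=10: ✗
loan_id=11: ✓ → 320
loan_id=12: ✗
loan_id=13: ✗
loan_id=14: ✗
loan_id=15: ✗
loan_id=16: ✓ → 271
rate_bp_sum = 275 + 227 + 320 + 271 = 1093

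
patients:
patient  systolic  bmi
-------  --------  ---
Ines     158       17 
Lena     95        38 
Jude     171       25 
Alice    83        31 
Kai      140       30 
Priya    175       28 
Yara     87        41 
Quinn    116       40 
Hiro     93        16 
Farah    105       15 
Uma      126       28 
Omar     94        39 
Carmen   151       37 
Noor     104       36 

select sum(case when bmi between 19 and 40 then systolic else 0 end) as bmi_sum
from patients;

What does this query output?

1255

patient=Ines: ✗
patient=Lena: ✓ → 95
patient=Jude: ✓ → 171
patient=Alice: ✓ → 83
patient=Kai: ✓ → 140
patient=Priya: ✓ → 175
patient=Yara: ✗
patient=Quinn: ✓ → 116
patient=Hiro: ✗
patient=Farah: ✗
patient=Uma: ✓ → 126
patient=Omar: ✓ → 94
patient=Carmen: ✓ → 151
patient=Noor: ✓ → 104
bmi_sum = 95 + 171 + 83 + 140 + 175 + 116 + 126 + 94 + 151 + 104 = 1255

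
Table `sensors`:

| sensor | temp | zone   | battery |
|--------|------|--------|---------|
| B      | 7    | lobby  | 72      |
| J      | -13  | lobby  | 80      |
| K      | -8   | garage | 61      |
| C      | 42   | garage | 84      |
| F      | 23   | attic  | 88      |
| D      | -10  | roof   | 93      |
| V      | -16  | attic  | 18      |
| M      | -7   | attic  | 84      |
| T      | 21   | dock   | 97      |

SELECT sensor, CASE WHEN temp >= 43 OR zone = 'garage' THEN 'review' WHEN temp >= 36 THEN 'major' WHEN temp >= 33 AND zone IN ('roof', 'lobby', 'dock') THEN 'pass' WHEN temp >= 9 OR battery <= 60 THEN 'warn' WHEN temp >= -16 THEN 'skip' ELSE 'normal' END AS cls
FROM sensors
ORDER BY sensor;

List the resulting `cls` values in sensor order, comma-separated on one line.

skip, review, skip, warn, skip, review, skip, warn, warn

sensor=B: temp >= -16 → skip
sensor=C: temp >= 43 OR zone = 'garage' → review
sensor=D: temp >= -16 → skip
sensor=F: temp >= 9 OR battery <= 60 → warn
sensor=J: temp >= -16 → skip
sensor=K: temp >= 43 OR zone = 'garage' → review
sensor=M: temp >= -16 → skip
sensor=T: temp >= 9 OR battery <= 60 → warn
sensor=V: temp >= 9 OR battery <= 60 → warn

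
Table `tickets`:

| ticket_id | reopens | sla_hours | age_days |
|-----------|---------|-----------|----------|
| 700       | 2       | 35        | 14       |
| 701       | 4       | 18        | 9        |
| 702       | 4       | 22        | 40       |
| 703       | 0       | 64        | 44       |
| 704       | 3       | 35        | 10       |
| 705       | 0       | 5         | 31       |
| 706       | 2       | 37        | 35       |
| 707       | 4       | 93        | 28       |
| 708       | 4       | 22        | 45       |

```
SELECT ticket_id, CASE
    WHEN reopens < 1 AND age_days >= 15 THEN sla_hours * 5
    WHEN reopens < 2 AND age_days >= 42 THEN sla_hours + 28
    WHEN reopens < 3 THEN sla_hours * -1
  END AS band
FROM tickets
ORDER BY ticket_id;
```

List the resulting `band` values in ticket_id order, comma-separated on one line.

-35, NULL, NULL, 320, NULL, 25, -37, NULL, NULL

ticket_id=700: reopens < 3 → -35
ticket_id=701: (no match → NULL) → NULL
ticket_id=702: (no match → NULL) → NULL
ticket_id=703: reopens < 1 AND age_days >= 15 → 320
ticket_id=704: (no match → NULL) → NULL
ticket_id=705: reopens < 1 AND age_days >= 15 → 25
ticket_id=706: reopens < 3 → -37
ticket_id=707: (no match → NULL) → NULL
ticket_id=708: (no match → NULL) → NULL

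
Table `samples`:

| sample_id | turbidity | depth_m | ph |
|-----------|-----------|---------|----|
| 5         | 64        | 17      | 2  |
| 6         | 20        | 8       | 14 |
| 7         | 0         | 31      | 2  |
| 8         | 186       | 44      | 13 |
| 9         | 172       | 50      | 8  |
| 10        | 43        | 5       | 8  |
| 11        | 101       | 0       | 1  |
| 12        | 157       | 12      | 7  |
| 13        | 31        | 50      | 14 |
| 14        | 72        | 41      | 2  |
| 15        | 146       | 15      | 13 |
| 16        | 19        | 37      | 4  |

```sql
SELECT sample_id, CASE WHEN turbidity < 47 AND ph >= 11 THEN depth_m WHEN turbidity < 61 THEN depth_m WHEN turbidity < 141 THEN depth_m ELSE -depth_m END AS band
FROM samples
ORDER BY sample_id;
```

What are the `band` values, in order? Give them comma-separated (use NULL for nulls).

17, 8, 31, -44, -50, 5, 0, -12, 50, 41, -15, 37

sample_id=5: turbidity < 141 → 17
sample_id=6: turbidity < 47 AND ph >= 11 → 8
sample_id=7: turbidity < 61 → 31
sample_id=8: ELSE → -44
sample_id=9: ELSE → -50
sample_id=10: turbidity < 61 → 5
sample_id=11: turbidity < 141 → 0
sample_id=12: ELSE → -12
sample_id=13: turbidity < 47 AND ph >= 11 → 50
sample_id=14: turbidity < 141 → 41
sample_id=15: ELSE → -15
sample_id=16: turbidity < 61 → 37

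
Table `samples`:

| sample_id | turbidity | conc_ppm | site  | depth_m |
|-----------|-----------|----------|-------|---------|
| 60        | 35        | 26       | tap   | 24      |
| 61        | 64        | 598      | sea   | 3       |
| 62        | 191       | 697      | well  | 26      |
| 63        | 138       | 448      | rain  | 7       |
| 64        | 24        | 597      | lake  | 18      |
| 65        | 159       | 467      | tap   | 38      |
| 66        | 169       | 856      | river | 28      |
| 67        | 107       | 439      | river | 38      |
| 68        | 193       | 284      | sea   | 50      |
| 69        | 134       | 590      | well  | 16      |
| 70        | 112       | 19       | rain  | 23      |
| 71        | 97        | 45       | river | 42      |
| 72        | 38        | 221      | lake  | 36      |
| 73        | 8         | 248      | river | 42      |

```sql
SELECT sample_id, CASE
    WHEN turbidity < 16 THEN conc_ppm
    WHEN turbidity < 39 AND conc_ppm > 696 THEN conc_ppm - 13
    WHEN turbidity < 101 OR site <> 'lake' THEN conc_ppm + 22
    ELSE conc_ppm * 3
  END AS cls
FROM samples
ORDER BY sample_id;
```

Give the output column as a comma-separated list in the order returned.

sample_id=60: turbidity < 101 OR site <> 'lake' → 48
sample_id=61: turbidity < 101 OR site <> 'lake' → 620
sample_id=62: turbidity < 101 OR site <> 'lake' → 719
sample_id=63: turbidity < 101 OR site <> 'lake' → 470
sample_id=64: turbidity < 101 OR site <> 'lake' → 619
sample_id=65: turbidity < 101 OR site <> 'lake' → 489
sample_id=66: turbidity < 101 OR site <> 'lake' → 878
sample_id=67: turbidity < 101 OR site <> 'lake' → 461
sample_id=68: turbidity < 101 OR site <> 'lake' → 306
sample_id=69: turbidity < 101 OR site <> 'lake' → 612
sample_id=70: turbidity < 101 OR site <> 'lake' → 41
sample_id=71: turbidity < 101 OR site <> 'lake' → 67
sample_id=72: turbidity < 101 OR site <> 'lake' → 243
sample_id=73: turbidity < 16 → 248

48, 620, 719, 470, 619, 489, 878, 461, 306, 612, 41, 67, 243, 248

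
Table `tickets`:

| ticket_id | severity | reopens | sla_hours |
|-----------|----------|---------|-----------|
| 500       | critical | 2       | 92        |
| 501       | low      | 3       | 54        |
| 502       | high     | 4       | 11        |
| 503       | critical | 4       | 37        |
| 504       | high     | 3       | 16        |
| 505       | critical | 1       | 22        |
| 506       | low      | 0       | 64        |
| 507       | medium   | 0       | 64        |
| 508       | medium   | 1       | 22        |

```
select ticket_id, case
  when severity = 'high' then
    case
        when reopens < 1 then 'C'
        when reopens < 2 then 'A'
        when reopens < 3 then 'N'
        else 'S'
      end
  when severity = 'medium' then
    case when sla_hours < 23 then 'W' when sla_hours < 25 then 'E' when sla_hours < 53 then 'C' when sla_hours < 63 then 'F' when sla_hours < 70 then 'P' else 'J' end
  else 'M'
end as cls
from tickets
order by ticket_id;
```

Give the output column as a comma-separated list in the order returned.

ticket_id=500: severity='critical' → outer ELSE → M
ticket_id=501: severity='low' → outer ELSE → M
ticket_id=502: severity='high' → inner[ELSE] → S
ticket_id=503: severity='critical' → outer ELSE → M
ticket_id=504: severity='high' → inner[ELSE] → S
ticket_id=505: severity='critical' → outer ELSE → M
ticket_id=506: severity='low' → outer ELSE → M
ticket_id=507: severity='medium' → inner[sla_hours < 70] → P
ticket_id=508: severity='medium' → inner[sla_hours < 23] → W

M, M, S, M, S, M, M, P, W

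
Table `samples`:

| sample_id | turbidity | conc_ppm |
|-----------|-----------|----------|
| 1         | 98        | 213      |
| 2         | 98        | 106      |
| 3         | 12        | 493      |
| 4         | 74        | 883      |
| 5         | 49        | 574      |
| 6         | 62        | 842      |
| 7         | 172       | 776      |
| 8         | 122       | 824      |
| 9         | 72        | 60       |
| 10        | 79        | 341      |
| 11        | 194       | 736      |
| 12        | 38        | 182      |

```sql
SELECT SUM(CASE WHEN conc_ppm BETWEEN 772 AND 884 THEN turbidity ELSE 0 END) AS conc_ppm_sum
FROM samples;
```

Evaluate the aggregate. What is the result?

sample_id=1: ✗
sample_id=2: ✗
sample_id=3: ✗
sample_id=4: ✓ → 74
sample_id=5: ✗
sample_id=6: ✓ → 62
sample_id=7: ✓ → 172
sample_id=8: ✓ → 122
sample_id=9: ✗
sample_id=10: ✗
sample_id=11: ✗
sample_id=12: ✗
conc_ppm_sum = 74 + 62 + 172 + 122 = 430

430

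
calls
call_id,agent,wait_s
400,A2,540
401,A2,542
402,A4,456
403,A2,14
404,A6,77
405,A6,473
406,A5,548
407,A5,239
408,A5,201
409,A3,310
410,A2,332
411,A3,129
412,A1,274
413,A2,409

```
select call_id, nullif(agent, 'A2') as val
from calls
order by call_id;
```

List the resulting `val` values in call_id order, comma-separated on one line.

call_id=400: agent=A2 vs A2: equal → NULL
call_id=401: agent=A2 vs A2: equal → NULL
call_id=402: agent=A4 vs A2: differ → A4
call_id=403: agent=A2 vs A2: equal → NULL
call_id=404: agent=A6 vs A2: differ → A6
call_id=405: agent=A6 vs A2: differ → A6
call_id=406: agent=A5 vs A2: differ → A5
call_id=407: agent=A5 vs A2: differ → A5
call_id=408: agent=A5 vs A2: differ → A5
call_id=409: agent=A3 vs A2: differ → A3
call_id=410: agent=A2 vs A2: equal → NULL
call_id=411: agent=A3 vs A2: differ → A3
call_id=412: agent=A1 vs A2: differ → A1
call_id=413: agent=A2 vs A2: equal → NULL

NULL, NULL, A4, NULL, A6, A6, A5, A5, A5, A3, NULL, A3, A1, NULL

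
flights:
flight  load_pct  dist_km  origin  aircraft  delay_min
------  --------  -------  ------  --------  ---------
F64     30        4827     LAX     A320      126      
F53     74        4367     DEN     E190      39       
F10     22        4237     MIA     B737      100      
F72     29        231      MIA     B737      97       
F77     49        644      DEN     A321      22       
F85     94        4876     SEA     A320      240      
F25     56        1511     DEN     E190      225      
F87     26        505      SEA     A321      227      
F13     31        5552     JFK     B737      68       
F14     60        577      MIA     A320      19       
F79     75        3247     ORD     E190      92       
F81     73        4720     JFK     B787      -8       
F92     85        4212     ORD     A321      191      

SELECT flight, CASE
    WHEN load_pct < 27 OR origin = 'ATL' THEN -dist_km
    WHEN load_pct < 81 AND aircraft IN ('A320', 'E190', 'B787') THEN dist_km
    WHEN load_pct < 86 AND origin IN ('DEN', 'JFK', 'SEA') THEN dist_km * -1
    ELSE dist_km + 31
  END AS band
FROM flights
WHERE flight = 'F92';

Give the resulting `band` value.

4243

flight = F92: load_pct=85, dist_km=4212, origin=ORD, aircraft=A321, delay_min=191.
load_pct < 27 OR origin = 'ATL' → false
load_pct < 81 AND aircraft IN ('A320', 'E190', 'B787') → false
load_pct < 86 AND origin IN ('DEN', 'JFK', 'SEA') → false
No prior WHEN matched → ELSE → 4243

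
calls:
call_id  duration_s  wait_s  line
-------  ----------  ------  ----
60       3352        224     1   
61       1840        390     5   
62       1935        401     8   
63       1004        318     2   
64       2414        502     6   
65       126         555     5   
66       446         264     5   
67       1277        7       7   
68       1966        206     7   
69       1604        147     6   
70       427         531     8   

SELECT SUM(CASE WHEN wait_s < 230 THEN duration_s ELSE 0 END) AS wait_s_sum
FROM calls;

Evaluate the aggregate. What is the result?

8199

call_id=60: ✓ → 3352
call_id=61: ✗
call_id=62: ✗
call_id=63: ✗
call_id=64: ✗
call_id=65: ✗
call_id=66: ✗
call_id=67: ✓ → 1277
call_id=68: ✓ → 1966
call_id=69: ✓ → 1604
call_id=70: ✗
wait_s_sum = 3352 + 1277 + 1966 + 1604 = 8199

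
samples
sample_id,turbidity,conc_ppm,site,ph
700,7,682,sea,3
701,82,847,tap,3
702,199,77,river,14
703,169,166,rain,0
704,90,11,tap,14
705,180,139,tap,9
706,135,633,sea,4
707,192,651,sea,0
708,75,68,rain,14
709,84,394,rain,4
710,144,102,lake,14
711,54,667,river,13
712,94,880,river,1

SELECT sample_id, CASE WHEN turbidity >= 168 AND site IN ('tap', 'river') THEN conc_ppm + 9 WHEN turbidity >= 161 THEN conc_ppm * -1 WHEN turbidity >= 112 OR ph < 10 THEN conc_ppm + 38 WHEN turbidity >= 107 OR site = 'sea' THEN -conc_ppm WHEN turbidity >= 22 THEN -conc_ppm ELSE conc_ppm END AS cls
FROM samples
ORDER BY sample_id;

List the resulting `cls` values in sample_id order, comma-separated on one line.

sample_id=700: turbidity >= 112 OR ph < 10 → 720
sample_id=701: turbidity >= 112 OR ph < 10 → 885
sample_id=702: turbidity >= 168 AND site IN ('tap', 'river') → 86
sample_id=703: turbidity >= 161 → -166
sample_id=704: turbidity >= 22 → -11
sample_id=705: turbidity >= 168 AND site IN ('tap', 'river') → 148
sample_id=706: turbidity >= 112 OR ph < 10 → 671
sample_id=707: turbidity >= 161 → -651
sample_id=708: turbidity >= 22 → -68
sample_id=709: turbidity >= 112 OR ph < 10 → 432
sample_id=710: turbidity >= 112 OR ph < 10 → 140
sample_id=711: turbidity >= 22 → -667
sample_id=712: turbidity >= 112 OR ph < 10 → 918

720, 885, 86, -166, -11, 148, 671, -651, -68, 432, 140, -667, 918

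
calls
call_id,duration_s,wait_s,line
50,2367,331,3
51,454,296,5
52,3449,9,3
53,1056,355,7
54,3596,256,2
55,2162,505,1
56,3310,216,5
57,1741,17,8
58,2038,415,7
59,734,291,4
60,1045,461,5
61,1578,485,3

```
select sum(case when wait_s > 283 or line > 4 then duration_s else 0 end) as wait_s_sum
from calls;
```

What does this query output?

16485

call_id=50: ✓ → 2367
call_id=51: ✓ → 454
call_id=52: ✗
call_id=53: ✓ → 1056
call_id=54: ✗
call_id=55: ✓ → 2162
call_id=56: ✓ → 3310
call_id=57: ✓ → 1741
call_id=58: ✓ → 2038
call_id=59: ✓ → 734
call_id=60: ✓ → 1045
call_id=61: ✓ → 1578
wait_s_sum = 2367 + 454 + 1056 + 2162 + 3310 + 1741 + 2038 + 734 + 1045 + 1578 = 16485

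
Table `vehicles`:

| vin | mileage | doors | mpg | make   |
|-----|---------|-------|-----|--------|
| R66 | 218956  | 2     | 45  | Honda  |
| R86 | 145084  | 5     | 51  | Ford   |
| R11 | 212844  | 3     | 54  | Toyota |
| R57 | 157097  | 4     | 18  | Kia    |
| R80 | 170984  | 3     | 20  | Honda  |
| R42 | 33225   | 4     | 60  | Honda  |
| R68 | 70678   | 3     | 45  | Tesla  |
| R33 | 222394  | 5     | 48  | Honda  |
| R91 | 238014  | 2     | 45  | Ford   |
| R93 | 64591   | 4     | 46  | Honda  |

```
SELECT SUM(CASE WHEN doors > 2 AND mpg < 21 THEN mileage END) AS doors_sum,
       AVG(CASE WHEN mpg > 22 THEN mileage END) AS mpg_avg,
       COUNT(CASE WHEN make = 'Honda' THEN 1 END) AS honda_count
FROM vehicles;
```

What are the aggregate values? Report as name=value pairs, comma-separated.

[doors_sum: doors > 2 AND mpg < 21]
vin=R66: ✗
vin=R86: ✗
vin=R11: ✗
vin=R57: ✓ → 157097
vin=R80: ✓ → 170984
vin=R42: ✗
vin=R68: ✗
vin=R33: ✗
vin=R91: ✗
vin=R93: ✗
doors_sum = 157097 + 170984 = 328081
—
[mpg_avg: mpg > 22]
vin=R66: ✓ → 218956
vin=R86: ✓ → 145084
vin=R11: ✓ → 212844
vin=R57: ✗
vin=R80: ✗
vin=R42: ✓ → 33225
vin=R68: ✓ → 70678
vin=R33: ✓ → 222394
vin=R91: ✓ → 238014
vin=R93: ✓ → 64591
mpg_avg = (218956 + 145084 + 212844 + 33225 + 70678 + 222394 + 238014 + 64591) / 8 = 150723.25
—
[honda_count: make = 'Honda']
vin=R66: ✓ → 1
vin=R86: ✗
vin=R11: ✗
vin=R57: ✗
vin=R80: ✓ → 1
vin=R42: ✓ → 1
vin=R68: ✗
vin=R33: ✓ → 1
vin=R91: ✗
vin=R93: ✓ → 1
honda_count = COUNT(1, 1, 1, 1, 1) = 5

doors_sum=328081, mpg_avg=150723.25, honda_count=5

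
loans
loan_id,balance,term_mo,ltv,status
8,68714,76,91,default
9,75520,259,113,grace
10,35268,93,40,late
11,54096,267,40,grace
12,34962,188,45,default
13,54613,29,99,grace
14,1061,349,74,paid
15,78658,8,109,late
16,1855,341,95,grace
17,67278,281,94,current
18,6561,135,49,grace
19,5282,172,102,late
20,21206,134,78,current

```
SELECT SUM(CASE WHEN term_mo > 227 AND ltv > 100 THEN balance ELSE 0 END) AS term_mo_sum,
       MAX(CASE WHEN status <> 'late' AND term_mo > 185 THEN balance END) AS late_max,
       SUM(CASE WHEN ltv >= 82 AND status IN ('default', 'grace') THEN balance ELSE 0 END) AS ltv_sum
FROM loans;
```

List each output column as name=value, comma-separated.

[term_mo_sum: term_mo > 227 AND ltv > 100]
loan_id=8: ✗
loan_id=9: ✓ → 75520
loan_id=10: ✗
loan_id=11: ✗
loan_id=12: ✗
loan_id=13: ✗
loan_id=14: ✗
loan_id=15: ✗
loan_id=16: ✗
loan_id=17: ✗
loan_id=18: ✗
loan_id=19: ✗
loan_id=20: ✗
term_mo_sum = 75520
—
[late_max: status <> 'late' AND term_mo > 185]
loan_id=8: ✗
loan_id=9: ✓ → 75520
loan_id=10: ✗
loan_id=11: ✓ → 54096
loan_id=12: ✓ → 34962
loan_id=13: ✗
loan_id=14: ✓ → 1061
loan_id=15: ✗
loan_id=16: ✓ → 1855
loan_id=17: ✓ → 67278
loan_id=18: ✗
loan_id=19: ✗
loan_id=20: ✗
late_max = MAX(75520, 54096, 34962, 1061, 1855, 67278) = 75520
—
[ltv_sum: ltv >= 82 AND status IN ('default', 'grace')]
loan_id=8: ✓ → 68714
loan_id=9: ✓ → 75520
loan_id=10: ✗
loan_id=11: ✗
loan_id=12: ✗
loan_id=13: ✓ → 54613
loan_id=14: ✗
loan_id=15: ✗
loan_id=16: ✓ → 1855
loan_id=17: ✗
loan_id=18: ✗
loan_id=19: ✗
loan_id=20: ✗
ltv_sum = 68714 + 75520 + 54613 + 1855 = 200702

term_mo_sum=75520, late_max=75520, ltv_sum=200702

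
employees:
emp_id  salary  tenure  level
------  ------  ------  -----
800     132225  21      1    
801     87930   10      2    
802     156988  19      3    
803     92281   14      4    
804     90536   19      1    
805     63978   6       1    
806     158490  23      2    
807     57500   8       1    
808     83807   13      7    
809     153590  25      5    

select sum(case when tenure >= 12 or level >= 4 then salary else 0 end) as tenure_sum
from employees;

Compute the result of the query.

emp_id=800: ✓ → 132225
emp_id=801: ✗
emp_id=802: ✓ → 156988
emp_id=803: ✓ → 92281
emp_id=804: ✓ → 90536
emp_id=805: ✗
emp_id=806: ✓ → 158490
emp_id=807: ✗
emp_id=808: ✓ → 83807
emp_id=809: ✓ → 153590
tenure_sum = 132225 + 156988 + 92281 + 90536 + 158490 + 83807 + 153590 = 867917

867917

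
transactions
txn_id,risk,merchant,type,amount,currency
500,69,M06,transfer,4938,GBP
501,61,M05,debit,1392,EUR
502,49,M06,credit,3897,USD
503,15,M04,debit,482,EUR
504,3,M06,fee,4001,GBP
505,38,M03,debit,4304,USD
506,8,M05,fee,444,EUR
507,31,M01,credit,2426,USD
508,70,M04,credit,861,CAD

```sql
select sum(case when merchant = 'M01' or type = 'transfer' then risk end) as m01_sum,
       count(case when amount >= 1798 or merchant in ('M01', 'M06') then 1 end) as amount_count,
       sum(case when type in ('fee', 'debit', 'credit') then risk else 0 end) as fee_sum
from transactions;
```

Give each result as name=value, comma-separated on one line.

m01_sum=100, amount_count=5, fee_sum=275

[m01_sum: merchant = 'M01' or type = 'transfer']
txn_id=500: ✓ → 69
txn_id=501: ✗
txn_id=502: ✗
txn_id=503: ✗
txn_id=504: ✗
txn_id=505: ✗
txn_id=506: ✗
txn_id=507: ✓ → 31
txn_id=508: ✗
m01_sum = 69 + 31 = 100
—
[amount_count: amount >= 1798 or merchant in ('M01', 'M06')]
txn_id=500: ✓ → 1
txn_id=501: ✗
txn_id=502: ✓ → 1
txn_id=503: ✗
txn_id=504: ✓ → 1
txn_id=505: ✓ → 1
txn_id=506: ✗
txn_id=507: ✓ → 1
txn_id=508: ✗
amount_count = COUNT(1, 1, 1, 1, 1) = 5
—
[fee_sum: type in ('fee', 'debit', 'credit')]
txn_id=500: ✗
txn_id=501: ✓ → 61
txn_id=502: ✓ → 49
txn_id=503: ✓ → 15
txn_id=504: ✓ → 3
txn_id=505: ✓ → 38
txn_id=506: ✓ → 8
txn_id=507: ✓ → 31
txn_id=508: ✓ → 70
fee_sum = 61 + 49 + 15 + 3 + 38 + 8 + 31 + 70 = 275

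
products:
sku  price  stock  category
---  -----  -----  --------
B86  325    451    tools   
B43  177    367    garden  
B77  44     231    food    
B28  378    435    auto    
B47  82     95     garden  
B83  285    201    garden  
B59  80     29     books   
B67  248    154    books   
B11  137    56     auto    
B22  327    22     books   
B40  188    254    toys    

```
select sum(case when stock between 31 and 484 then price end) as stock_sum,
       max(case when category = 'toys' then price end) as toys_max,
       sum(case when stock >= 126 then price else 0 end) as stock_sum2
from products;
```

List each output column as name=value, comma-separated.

[stock_sum: stock between 31 and 484]
sku=B86: ✓ → 325
sku=B43: ✓ → 177
sku=B77: ✓ → 44
sku=B28: ✓ → 378
sku=B47: ✓ → 82
sku=B83: ✓ → 285
sku=B59: ✗
sku=B67: ✓ → 248
sku=B11: ✓ → 137
sku=B22: ✗
sku=B40: ✓ → 188
stock_sum = 325 + 177 + 44 + 378 + 82 + 285 + 248 + 137 + 188 = 1864
—
[toys_max: category = 'toys']
sku=B86: ✗
sku=B43: ✗
sku=B77: ✗
sku=B28: ✗
sku=B47: ✗
sku=B83: ✗
sku=B59: ✗
sku=B67: ✗
sku=B11: ✗
sku=B22: ✗
sku=B40: ✓ → 188
toys_max = MAX(188) = 188
—
[stock_sum2: stock >= 126]
sku=B86: ✓ → 325
sku=B43: ✓ → 177
sku=B77: ✓ → 44
sku=B28: ✓ → 378
sku=B47: ✗
sku=B83: ✓ → 285
sku=B59: ✗
sku=B67: ✓ → 248
sku=B11: ✗
sku=B22: ✗
sku=B40: ✓ → 188
stock_sum2 = 325 + 177 + 44 + 378 + 285 + 248 + 188 = 1645

stock_sum=1864, toys_max=188, stock_sum2=1645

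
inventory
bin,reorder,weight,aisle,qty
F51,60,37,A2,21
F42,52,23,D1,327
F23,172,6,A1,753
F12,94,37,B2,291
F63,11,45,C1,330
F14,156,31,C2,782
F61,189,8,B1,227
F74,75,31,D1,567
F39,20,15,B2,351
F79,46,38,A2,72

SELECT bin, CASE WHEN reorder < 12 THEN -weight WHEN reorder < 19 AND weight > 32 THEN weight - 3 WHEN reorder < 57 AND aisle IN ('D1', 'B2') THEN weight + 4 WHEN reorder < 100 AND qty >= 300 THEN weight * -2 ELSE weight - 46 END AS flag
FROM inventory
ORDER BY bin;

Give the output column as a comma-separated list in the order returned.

bin=F12: ELSE → -9
bin=F14: ELSE → -15
bin=F23: ELSE → -40
bin=F39: reorder < 57 AND aisle IN ('D1', 'B2') → 19
bin=F42: reorder < 57 AND aisle IN ('D1', 'B2') → 27
bin=F51: ELSE → -9
bin=F61: ELSE → -38
bin=F63: reorder < 12 → -45
bin=F74: reorder < 100 AND qty >= 300 → -62
bin=F79: ELSE → -8

-9, -15, -40, 19, 27, -9, -38, -45, -62, -8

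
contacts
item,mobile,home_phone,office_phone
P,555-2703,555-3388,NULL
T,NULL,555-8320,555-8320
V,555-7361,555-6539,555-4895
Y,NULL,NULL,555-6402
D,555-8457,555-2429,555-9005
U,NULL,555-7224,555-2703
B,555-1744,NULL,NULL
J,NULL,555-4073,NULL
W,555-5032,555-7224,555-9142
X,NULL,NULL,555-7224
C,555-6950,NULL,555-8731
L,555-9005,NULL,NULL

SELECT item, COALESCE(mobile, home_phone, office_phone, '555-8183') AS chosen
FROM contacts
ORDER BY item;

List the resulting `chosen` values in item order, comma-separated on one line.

item=B: mobile=555-1744 → 555-1744
item=C: mobile=555-6950 → 555-6950
item=D: mobile=555-8457 → 555-8457
item=J: mobile=NULL, home_phone=555-4073 → 555-4073
item=L: mobile=555-9005 → 555-9005
item=P: mobile=555-2703 → 555-2703
item=T: mobile=NULL, home_phone=555-8320 → 555-8320
item=U: mobile=NULL, home_phone=555-7224 → 555-7224
item=V: mobile=555-7361 → 555-7361
item=W: mobile=555-5032 → 555-5032
item=X: mobile=NULL, home_phone=NULL, office_phone=555-7224 → 555-7224
item=Y: mobile=NULL, home_phone=NULL, office_phone=555-6402 → 555-6402

555-1744, 555-6950, 555-8457, 555-4073, 555-9005, 555-2703, 555-8320, 555-7224, 555-7361, 555-5032, 555-7224, 555-6402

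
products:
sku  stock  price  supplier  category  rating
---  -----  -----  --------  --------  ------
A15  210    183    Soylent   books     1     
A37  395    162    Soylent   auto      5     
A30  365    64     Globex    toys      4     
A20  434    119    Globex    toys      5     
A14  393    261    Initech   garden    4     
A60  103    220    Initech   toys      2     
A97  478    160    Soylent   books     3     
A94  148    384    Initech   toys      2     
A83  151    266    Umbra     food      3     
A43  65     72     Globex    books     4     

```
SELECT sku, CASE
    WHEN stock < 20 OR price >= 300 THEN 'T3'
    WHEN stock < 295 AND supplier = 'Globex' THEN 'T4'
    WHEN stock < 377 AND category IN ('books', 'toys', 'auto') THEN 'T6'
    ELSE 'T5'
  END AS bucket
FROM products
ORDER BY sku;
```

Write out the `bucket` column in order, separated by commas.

T5, T6, T5, T6, T5, T4, T6, T5, T3, T5

sku=A14: ELSE → T5
sku=A15: stock < 377 AND category IN ('books', 'toys', 'auto') → T6
sku=A20: ELSE → T5
sku=A30: stock < 377 AND category IN ('books', 'toys', 'auto') → T6
sku=A37: ELSE → T5
sku=A43: stock < 295 AND supplier = 'Globex' → T4
sku=A60: stock < 377 AND category IN ('books', 'toys', 'auto') → T6
sku=A83: ELSE → T5
sku=A94: stock < 20 OR price >= 300 → T3
sku=A97: ELSE → T5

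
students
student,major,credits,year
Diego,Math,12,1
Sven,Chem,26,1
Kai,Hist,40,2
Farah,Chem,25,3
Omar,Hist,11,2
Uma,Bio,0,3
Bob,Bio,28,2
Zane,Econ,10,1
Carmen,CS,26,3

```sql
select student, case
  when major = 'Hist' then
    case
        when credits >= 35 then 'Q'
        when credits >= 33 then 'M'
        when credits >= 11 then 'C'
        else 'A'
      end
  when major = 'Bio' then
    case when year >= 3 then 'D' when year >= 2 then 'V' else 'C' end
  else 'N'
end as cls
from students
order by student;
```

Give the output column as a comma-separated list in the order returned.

V, N, N, N, Q, C, N, D, N

student=Bob: major='Bio' → inner[year >= 2] → V
student=Carmen: major='CS' → outer ELSE → N
student=Diego: major='Math' → outer ELSE → N
student=Farah: major='Chem' → outer ELSE → N
student=Kai: major='Hist' → inner[credits >= 35] → Q
student=Omar: major='Hist' → inner[credits >= 11] → C
student=Sven: major='Chem' → outer ELSE → N
student=Uma: major='Bio' → inner[year >= 3] → D
student=Zane: major='Econ' → outer ELSE → N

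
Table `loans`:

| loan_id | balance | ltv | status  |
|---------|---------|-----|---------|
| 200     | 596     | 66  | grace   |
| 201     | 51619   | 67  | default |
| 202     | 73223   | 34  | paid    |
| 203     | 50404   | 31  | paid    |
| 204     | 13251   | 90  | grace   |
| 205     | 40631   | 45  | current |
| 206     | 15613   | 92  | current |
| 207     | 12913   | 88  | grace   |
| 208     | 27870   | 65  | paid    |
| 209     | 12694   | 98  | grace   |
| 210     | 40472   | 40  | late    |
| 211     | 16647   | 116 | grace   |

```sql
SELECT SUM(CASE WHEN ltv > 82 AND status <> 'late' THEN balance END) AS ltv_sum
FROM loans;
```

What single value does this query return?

loan_id=200: ✗
loan_id=201: ✗
loan_id=202: ✗
loan_id=203: ✗
loan_id=204: ✓ → 13251
loan_id=205: ✗
loan_id=206: ✓ → 15613
loan_id=207: ✓ → 12913
loan_id=208: ✗
loan_id=209: ✓ → 12694
loan_id=210: ✗
loan_id=211: ✓ → 16647
ltv_sum = 13251 + 15613 + 12913 + 12694 + 16647 = 71118

71118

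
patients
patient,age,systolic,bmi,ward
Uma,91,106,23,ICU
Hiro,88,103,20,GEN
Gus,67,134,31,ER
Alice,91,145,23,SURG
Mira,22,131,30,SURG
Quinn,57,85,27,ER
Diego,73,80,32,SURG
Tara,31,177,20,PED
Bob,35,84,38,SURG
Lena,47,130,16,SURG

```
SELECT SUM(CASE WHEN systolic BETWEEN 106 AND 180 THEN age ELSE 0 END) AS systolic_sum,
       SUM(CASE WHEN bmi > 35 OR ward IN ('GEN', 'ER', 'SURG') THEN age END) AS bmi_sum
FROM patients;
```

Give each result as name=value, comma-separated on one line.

[systolic_sum: systolic BETWEEN 106 AND 180]
patient=Uma: ✓ → 91
patient=Hiro: ✗
patient=Gus: ✓ → 67
patient=Alice: ✓ → 91
patient=Mira: ✓ → 22
patient=Quinn: ✗
patient=Diego: ✗
patient=Tara: ✓ → 31
patient=Bob: ✗
patient=Lena: ✓ → 47
systolic_sum = 91 + 67 + 91 + 22 + 31 + 47 = 349
—
[bmi_sum: bmi > 35 OR ward IN ('GEN', 'ER', 'SURG')]
patient=Uma: ✗
patient=Hiro: ✓ → 88
patient=Gus: ✓ → 67
patient=Alice: ✓ → 91
patient=Mira: ✓ → 22
patient=Quinn: ✓ → 57
patient=Diego: ✓ → 73
patient=Tara: ✗
patient=Bob: ✓ → 35
patient=Lena: ✓ → 47
bmi_sum = 88 + 67 + 91 + 22 + 57 + 73 + 35 + 47 = 480

systolic_sum=349, bmi_sum=480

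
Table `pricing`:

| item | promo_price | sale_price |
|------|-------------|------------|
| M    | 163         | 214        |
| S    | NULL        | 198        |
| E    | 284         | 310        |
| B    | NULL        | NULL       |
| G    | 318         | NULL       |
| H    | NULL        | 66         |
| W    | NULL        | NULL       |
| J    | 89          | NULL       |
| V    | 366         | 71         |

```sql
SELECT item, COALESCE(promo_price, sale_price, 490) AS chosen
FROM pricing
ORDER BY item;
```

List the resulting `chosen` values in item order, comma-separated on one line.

490, 284, 318, 66, 89, 163, 198, 366, 490

item=B: promo_price=NULL, sale_price=NULL, → literal 490 → 490
item=E: promo_price=284 → 284
item=G: promo_price=318 → 318
item=H: promo_price=NULL, sale_price=66 → 66
item=J: promo_price=89 → 89
item=M: promo_price=163 → 163
item=S: promo_price=NULL, sale_price=198 → 198
item=V: promo_price=366 → 366
item=W: promo_price=NULL, sale_price=NULL, → literal 490 → 490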